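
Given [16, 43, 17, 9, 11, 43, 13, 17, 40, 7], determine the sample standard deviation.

14.4776

Step 1: Compute the mean: 21.6
Step 2: Sum of squared deviations from the mean: 1886.4
Step 3: Sample variance = 1886.4 / 9 = 209.6
Step 4: Standard deviation = sqrt(209.6) = 14.4776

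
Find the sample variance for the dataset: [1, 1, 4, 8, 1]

9.5

Step 1: Compute the mean: (1 + 1 + 4 + 8 + 1) / 5 = 3
Step 2: Compute squared deviations from the mean:
  (1 - 3)^2 = 4
  (1 - 3)^2 = 4
  (4 - 3)^2 = 1
  (8 - 3)^2 = 25
  (1 - 3)^2 = 4
Step 3: Sum of squared deviations = 38
Step 4: Sample variance = 38 / 4 = 9.5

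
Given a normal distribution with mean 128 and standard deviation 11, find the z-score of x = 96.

-2.9091

Step 1: Recall the z-score formula: z = (x - mu) / sigma
Step 2: Substitute values: z = (96 - 128) / 11
Step 3: z = -32 / 11 = -2.9091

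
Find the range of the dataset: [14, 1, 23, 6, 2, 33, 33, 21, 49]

48

Step 1: Identify the maximum value: max = 49
Step 2: Identify the minimum value: min = 1
Step 3: Range = max - min = 49 - 1 = 48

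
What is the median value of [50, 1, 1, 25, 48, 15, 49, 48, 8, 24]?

24.5

Step 1: Sort the data in ascending order: [1, 1, 8, 15, 24, 25, 48, 48, 49, 50]
Step 2: The number of values is n = 10.
Step 3: Since n is even, the median is the average of positions 5 and 6:
  Median = (24 + 25) / 2 = 24.5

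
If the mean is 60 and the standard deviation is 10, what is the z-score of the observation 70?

1

Step 1: Recall the z-score formula: z = (x - mu) / sigma
Step 2: Substitute values: z = (70 - 60) / 10
Step 3: z = 10 / 10 = 1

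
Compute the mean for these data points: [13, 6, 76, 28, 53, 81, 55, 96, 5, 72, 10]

45

Step 1: Sum all values: 13 + 6 + 76 + 28 + 53 + 81 + 55 + 96 + 5 + 72 + 10 = 495
Step 2: Count the number of values: n = 11
Step 3: Mean = sum / n = 495 / 11 = 45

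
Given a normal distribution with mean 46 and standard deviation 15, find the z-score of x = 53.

0.4667

Step 1: Recall the z-score formula: z = (x - mu) / sigma
Step 2: Substitute values: z = (53 - 46) / 15
Step 3: z = 7 / 15 = 0.4667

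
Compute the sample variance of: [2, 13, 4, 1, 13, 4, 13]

31.1429

Step 1: Compute the mean: (2 + 13 + 4 + 1 + 13 + 4 + 13) / 7 = 7.1429
Step 2: Compute squared deviations from the mean:
  (2 - 7.1429)^2 = 26.449
  (13 - 7.1429)^2 = 34.3061
  (4 - 7.1429)^2 = 9.8776
  (1 - 7.1429)^2 = 37.7347
  (13 - 7.1429)^2 = 34.3061
  (4 - 7.1429)^2 = 9.8776
  (13 - 7.1429)^2 = 34.3061
Step 3: Sum of squared deviations = 186.8571
Step 4: Sample variance = 186.8571 / 6 = 31.1429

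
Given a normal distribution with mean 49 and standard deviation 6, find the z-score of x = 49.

0

Step 1: Recall the z-score formula: z = (x - mu) / sigma
Step 2: Substitute values: z = (49 - 49) / 6
Step 3: z = 0 / 6 = 0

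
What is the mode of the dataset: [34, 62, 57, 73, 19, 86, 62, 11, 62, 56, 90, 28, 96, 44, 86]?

62

Step 1: Count the frequency of each value:
  11: appears 1 time(s)
  19: appears 1 time(s)
  28: appears 1 time(s)
  34: appears 1 time(s)
  44: appears 1 time(s)
  56: appears 1 time(s)
  57: appears 1 time(s)
  62: appears 3 time(s)
  73: appears 1 time(s)
  86: appears 2 time(s)
  90: appears 1 time(s)
  96: appears 1 time(s)
Step 2: The value 62 appears most frequently (3 times).
Step 3: Mode = 62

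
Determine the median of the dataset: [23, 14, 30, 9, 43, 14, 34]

23

Step 1: Sort the data in ascending order: [9, 14, 14, 23, 30, 34, 43]
Step 2: The number of values is n = 7.
Step 3: Since n is odd, the median is the middle value at position 4: 23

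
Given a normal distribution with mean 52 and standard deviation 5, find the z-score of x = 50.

-0.4

Step 1: Recall the z-score formula: z = (x - mu) / sigma
Step 2: Substitute values: z = (50 - 52) / 5
Step 3: z = -2 / 5 = -0.4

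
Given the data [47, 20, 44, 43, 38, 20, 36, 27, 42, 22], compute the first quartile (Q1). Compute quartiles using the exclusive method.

21.5

Step 1: Sort the data: [20, 20, 22, 27, 36, 38, 42, 43, 44, 47]
Step 2: n = 10
Step 3: Using the exclusive quartile method:
  Q1 = 21.5
  Q2 (median) = 37
  Q3 = 43.25
  IQR = Q3 - Q1 = 43.25 - 21.5 = 21.75
Step 4: Q1 = 21.5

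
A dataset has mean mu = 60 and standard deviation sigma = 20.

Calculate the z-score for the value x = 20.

-2

Step 1: Recall the z-score formula: z = (x - mu) / sigma
Step 2: Substitute values: z = (20 - 60) / 20
Step 3: z = -40 / 20 = -2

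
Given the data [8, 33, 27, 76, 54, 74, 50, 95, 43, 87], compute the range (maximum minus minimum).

87

Step 1: Identify the maximum value: max = 95
Step 2: Identify the minimum value: min = 8
Step 3: Range = max - min = 95 - 8 = 87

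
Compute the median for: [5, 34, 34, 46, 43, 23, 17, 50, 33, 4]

33.5

Step 1: Sort the data in ascending order: [4, 5, 17, 23, 33, 34, 34, 43, 46, 50]
Step 2: The number of values is n = 10.
Step 3: Since n is even, the median is the average of positions 5 and 6:
  Median = (33 + 34) / 2 = 33.5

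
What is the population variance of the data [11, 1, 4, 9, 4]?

13.36

Step 1: Compute the mean: (11 + 1 + 4 + 9 + 4) / 5 = 5.8
Step 2: Compute squared deviations from the mean:
  (11 - 5.8)^2 = 27.04
  (1 - 5.8)^2 = 23.04
  (4 - 5.8)^2 = 3.24
  (9 - 5.8)^2 = 10.24
  (4 - 5.8)^2 = 3.24
Step 3: Sum of squared deviations = 66.8
Step 4: Population variance = 66.8 / 5 = 13.36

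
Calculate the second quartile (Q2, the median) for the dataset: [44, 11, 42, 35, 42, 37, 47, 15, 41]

41

Step 1: Sort the data: [11, 15, 35, 37, 41, 42, 42, 44, 47]
Step 2: n = 9
Step 3: Q2 is the median. Since n is odd, it is the middle value at position 5: 41
Step 4: Q2 = 41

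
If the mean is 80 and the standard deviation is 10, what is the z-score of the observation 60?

-2

Step 1: Recall the z-score formula: z = (x - mu) / sigma
Step 2: Substitute values: z = (60 - 80) / 10
Step 3: z = -20 / 10 = -2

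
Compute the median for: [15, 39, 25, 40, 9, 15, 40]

25

Step 1: Sort the data in ascending order: [9, 15, 15, 25, 39, 40, 40]
Step 2: The number of values is n = 7.
Step 3: Since n is odd, the median is the middle value at position 4: 25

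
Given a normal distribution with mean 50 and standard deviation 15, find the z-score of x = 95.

3

Step 1: Recall the z-score formula: z = (x - mu) / sigma
Step 2: Substitute values: z = (95 - 50) / 15
Step 3: z = 45 / 15 = 3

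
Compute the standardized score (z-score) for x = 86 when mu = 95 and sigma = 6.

-1.5

Step 1: Recall the z-score formula: z = (x - mu) / sigma
Step 2: Substitute values: z = (86 - 95) / 6
Step 3: z = -9 / 6 = -1.5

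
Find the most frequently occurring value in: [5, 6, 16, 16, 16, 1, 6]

16

Step 1: Count the frequency of each value:
  1: appears 1 time(s)
  5: appears 1 time(s)
  6: appears 2 time(s)
  16: appears 3 time(s)
Step 2: The value 16 appears most frequently (3 times).
Step 3: Mode = 16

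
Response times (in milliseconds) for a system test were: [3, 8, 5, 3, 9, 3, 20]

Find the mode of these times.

3

Step 1: Count the frequency of each value:
  3: appears 3 time(s)
  5: appears 1 time(s)
  8: appears 1 time(s)
  9: appears 1 time(s)
  20: appears 1 time(s)
Step 2: The value 3 appears most frequently (3 times).
Step 3: Mode = 3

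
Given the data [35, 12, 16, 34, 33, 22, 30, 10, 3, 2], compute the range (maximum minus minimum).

33

Step 1: Identify the maximum value: max = 35
Step 2: Identify the minimum value: min = 2
Step 3: Range = max - min = 35 - 2 = 33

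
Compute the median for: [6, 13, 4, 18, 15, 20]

14

Step 1: Sort the data in ascending order: [4, 6, 13, 15, 18, 20]
Step 2: The number of values is n = 6.
Step 3: Since n is even, the median is the average of positions 3 and 4:
  Median = (13 + 15) / 2 = 14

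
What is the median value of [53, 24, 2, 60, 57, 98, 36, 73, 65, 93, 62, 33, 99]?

60

Step 1: Sort the data in ascending order: [2, 24, 33, 36, 53, 57, 60, 62, 65, 73, 93, 98, 99]
Step 2: The number of values is n = 13.
Step 3: Since n is odd, the median is the middle value at position 7: 60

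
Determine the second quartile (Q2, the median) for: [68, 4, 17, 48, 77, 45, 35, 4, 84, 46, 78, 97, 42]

46

Step 1: Sort the data: [4, 4, 17, 35, 42, 45, 46, 48, 68, 77, 78, 84, 97]
Step 2: n = 13
Step 3: Q2 is the median. Since n is odd, it is the middle value at position 7: 46
Step 4: Q2 = 46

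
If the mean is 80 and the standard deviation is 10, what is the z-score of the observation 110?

3

Step 1: Recall the z-score formula: z = (x - mu) / sigma
Step 2: Substitute values: z = (110 - 80) / 10
Step 3: z = 30 / 10 = 3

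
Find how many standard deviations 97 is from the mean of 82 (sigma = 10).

1.5

Step 1: Recall the z-score formula: z = (x - mu) / sigma
Step 2: Substitute values: z = (97 - 82) / 10
Step 3: z = 15 / 10 = 1.5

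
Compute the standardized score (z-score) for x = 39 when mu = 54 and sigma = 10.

-1.5

Step 1: Recall the z-score formula: z = (x - mu) / sigma
Step 2: Substitute values: z = (39 - 54) / 10
Step 3: z = -15 / 10 = -1.5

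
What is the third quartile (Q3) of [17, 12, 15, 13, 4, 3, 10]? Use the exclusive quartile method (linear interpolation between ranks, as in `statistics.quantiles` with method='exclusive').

15

Step 1: Sort the data: [3, 4, 10, 12, 13, 15, 17]
Step 2: n = 7
Step 3: Using the exclusive quartile method:
  Q1 = 4
  Q2 (median) = 12
  Q3 = 15
  IQR = Q3 - Q1 = 15 - 4 = 11
Step 4: Q3 = 15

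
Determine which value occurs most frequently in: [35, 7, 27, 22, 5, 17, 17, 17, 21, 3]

17

Step 1: Count the frequency of each value:
  3: appears 1 time(s)
  5: appears 1 time(s)
  7: appears 1 time(s)
  17: appears 3 time(s)
  21: appears 1 time(s)
  22: appears 1 time(s)
  27: appears 1 time(s)
  35: appears 1 time(s)
Step 2: The value 17 appears most frequently (3 times).
Step 3: Mode = 17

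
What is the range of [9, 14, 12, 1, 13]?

13

Step 1: Identify the maximum value: max = 14
Step 2: Identify the minimum value: min = 1
Step 3: Range = max - min = 14 - 1 = 13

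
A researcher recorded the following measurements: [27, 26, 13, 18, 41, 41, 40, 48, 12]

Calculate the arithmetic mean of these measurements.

29.5556

Step 1: Sum all values: 27 + 26 + 13 + 18 + 41 + 41 + 40 + 48 + 12 = 266
Step 2: Count the number of values: n = 9
Step 3: Mean = sum / n = 266 / 9 = 29.5556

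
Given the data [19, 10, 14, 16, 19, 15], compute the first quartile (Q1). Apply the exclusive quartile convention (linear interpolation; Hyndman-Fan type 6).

13

Step 1: Sort the data: [10, 14, 15, 16, 19, 19]
Step 2: n = 6
Step 3: Using the exclusive quartile method:
  Q1 = 13
  Q2 (median) = 15.5
  Q3 = 19
  IQR = Q3 - Q1 = 19 - 13 = 6
Step 4: Q1 = 13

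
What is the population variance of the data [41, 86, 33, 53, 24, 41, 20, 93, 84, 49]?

628.04

Step 1: Compute the mean: (41 + 86 + 33 + 53 + 24 + 41 + 20 + 93 + 84 + 49) / 10 = 52.4
Step 2: Compute squared deviations from the mean:
  (41 - 52.4)^2 = 129.96
  (86 - 52.4)^2 = 1128.96
  (33 - 52.4)^2 = 376.36
  (53 - 52.4)^2 = 0.36
  (24 - 52.4)^2 = 806.56
  (41 - 52.4)^2 = 129.96
  (20 - 52.4)^2 = 1049.76
  (93 - 52.4)^2 = 1648.36
  (84 - 52.4)^2 = 998.56
  (49 - 52.4)^2 = 11.56
Step 3: Sum of squared deviations = 6280.4
Step 4: Population variance = 6280.4 / 10 = 628.04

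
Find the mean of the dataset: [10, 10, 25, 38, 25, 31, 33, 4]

22

Step 1: Sum all values: 10 + 10 + 25 + 38 + 25 + 31 + 33 + 4 = 176
Step 2: Count the number of values: n = 8
Step 3: Mean = sum / n = 176 / 8 = 22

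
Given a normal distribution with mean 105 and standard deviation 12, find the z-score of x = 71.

-2.8333

Step 1: Recall the z-score formula: z = (x - mu) / sigma
Step 2: Substitute values: z = (71 - 105) / 12
Step 3: z = -34 / 12 = -2.8333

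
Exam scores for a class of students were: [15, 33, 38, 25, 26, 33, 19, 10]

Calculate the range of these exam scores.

28

Step 1: Identify the maximum value: max = 38
Step 2: Identify the minimum value: min = 10
Step 3: Range = max - min = 38 - 10 = 28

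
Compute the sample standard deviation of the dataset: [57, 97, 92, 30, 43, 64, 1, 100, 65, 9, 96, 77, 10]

35.6861

Step 1: Compute the mean: 57
Step 2: Sum of squared deviations from the mean: 15282
Step 3: Sample variance = 15282 / 12 = 1273.5
Step 4: Standard deviation = sqrt(1273.5) = 35.6861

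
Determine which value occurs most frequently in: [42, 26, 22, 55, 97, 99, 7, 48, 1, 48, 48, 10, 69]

48

Step 1: Count the frequency of each value:
  1: appears 1 time(s)
  7: appears 1 time(s)
  10: appears 1 time(s)
  22: appears 1 time(s)
  26: appears 1 time(s)
  42: appears 1 time(s)
  48: appears 3 time(s)
  55: appears 1 time(s)
  69: appears 1 time(s)
  97: appears 1 time(s)
  99: appears 1 time(s)
Step 2: The value 48 appears most frequently (3 times).
Step 3: Mode = 48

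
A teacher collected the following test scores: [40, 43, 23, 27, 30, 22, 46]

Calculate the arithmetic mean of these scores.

33

Step 1: Sum all values: 40 + 43 + 23 + 27 + 30 + 22 + 46 = 231
Step 2: Count the number of values: n = 7
Step 3: Mean = sum / n = 231 / 7 = 33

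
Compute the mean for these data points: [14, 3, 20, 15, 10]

12.4

Step 1: Sum all values: 14 + 3 + 20 + 15 + 10 = 62
Step 2: Count the number of values: n = 5
Step 3: Mean = sum / n = 62 / 5 = 12.4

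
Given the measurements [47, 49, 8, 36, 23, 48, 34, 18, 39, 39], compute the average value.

34.1

Step 1: Sum all values: 47 + 49 + 8 + 36 + 23 + 48 + 34 + 18 + 39 + 39 = 341
Step 2: Count the number of values: n = 10
Step 3: Mean = sum / n = 341 / 10 = 34.1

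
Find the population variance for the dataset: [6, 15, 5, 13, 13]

16.64

Step 1: Compute the mean: (6 + 15 + 5 + 13 + 13) / 5 = 10.4
Step 2: Compute squared deviations from the mean:
  (6 - 10.4)^2 = 19.36
  (15 - 10.4)^2 = 21.16
  (5 - 10.4)^2 = 29.16
  (13 - 10.4)^2 = 6.76
  (13 - 10.4)^2 = 6.76
Step 3: Sum of squared deviations = 83.2
Step 4: Population variance = 83.2 / 5 = 16.64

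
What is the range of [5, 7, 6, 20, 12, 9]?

15

Step 1: Identify the maximum value: max = 20
Step 2: Identify the minimum value: min = 5
Step 3: Range = max - min = 20 - 5 = 15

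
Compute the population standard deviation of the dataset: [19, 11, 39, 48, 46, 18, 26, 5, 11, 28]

14.3279

Step 1: Compute the mean: 25.1
Step 2: Sum of squared deviations from the mean: 2052.9
Step 3: Population variance = 2052.9 / 10 = 205.29
Step 4: Standard deviation = sqrt(205.29) = 14.3279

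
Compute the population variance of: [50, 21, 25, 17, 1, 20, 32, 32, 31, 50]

198.09

Step 1: Compute the mean: (50 + 21 + 25 + 17 + 1 + 20 + 32 + 32 + 31 + 50) / 10 = 27.9
Step 2: Compute squared deviations from the mean:
  (50 - 27.9)^2 = 488.41
  (21 - 27.9)^2 = 47.61
  (25 - 27.9)^2 = 8.41
  (17 - 27.9)^2 = 118.81
  (1 - 27.9)^2 = 723.61
  (20 - 27.9)^2 = 62.41
  (32 - 27.9)^2 = 16.81
  (32 - 27.9)^2 = 16.81
  (31 - 27.9)^2 = 9.61
  (50 - 27.9)^2 = 488.41
Step 3: Sum of squared deviations = 1980.9
Step 4: Population variance = 1980.9 / 10 = 198.09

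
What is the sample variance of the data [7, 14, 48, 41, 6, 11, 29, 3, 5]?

284.1944

Step 1: Compute the mean: (7 + 14 + 48 + 41 + 6 + 11 + 29 + 3 + 5) / 9 = 18.2222
Step 2: Compute squared deviations from the mean:
  (7 - 18.2222)^2 = 125.9383
  (14 - 18.2222)^2 = 17.8272
  (48 - 18.2222)^2 = 886.716
  (41 - 18.2222)^2 = 518.8272
  (6 - 18.2222)^2 = 149.3827
  (11 - 18.2222)^2 = 52.1605
  (29 - 18.2222)^2 = 116.1605
  (3 - 18.2222)^2 = 231.716
  (5 - 18.2222)^2 = 174.8272
Step 3: Sum of squared deviations = 2273.5556
Step 4: Sample variance = 2273.5556 / 8 = 284.1944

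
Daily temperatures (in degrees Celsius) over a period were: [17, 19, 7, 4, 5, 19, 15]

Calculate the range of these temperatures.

15

Step 1: Identify the maximum value: max = 19
Step 2: Identify the minimum value: min = 4
Step 3: Range = max - min = 19 - 4 = 15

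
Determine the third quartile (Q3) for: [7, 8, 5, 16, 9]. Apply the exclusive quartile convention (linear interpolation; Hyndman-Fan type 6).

12.5

Step 1: Sort the data: [5, 7, 8, 9, 16]
Step 2: n = 5
Step 3: Using the exclusive quartile method:
  Q1 = 6
  Q2 (median) = 8
  Q3 = 12.5
  IQR = Q3 - Q1 = 12.5 - 6 = 6.5
Step 4: Q3 = 12.5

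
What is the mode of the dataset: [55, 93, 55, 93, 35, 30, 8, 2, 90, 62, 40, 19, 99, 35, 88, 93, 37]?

93

Step 1: Count the frequency of each value:
  2: appears 1 time(s)
  8: appears 1 time(s)
  19: appears 1 time(s)
  30: appears 1 time(s)
  35: appears 2 time(s)
  37: appears 1 time(s)
  40: appears 1 time(s)
  55: appears 2 time(s)
  62: appears 1 time(s)
  88: appears 1 time(s)
  90: appears 1 time(s)
  93: appears 3 time(s)
  99: appears 1 time(s)
Step 2: The value 93 appears most frequently (3 times).
Step 3: Mode = 93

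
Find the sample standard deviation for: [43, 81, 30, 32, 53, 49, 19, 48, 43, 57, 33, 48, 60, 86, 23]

19.0675

Step 1: Compute the mean: 47
Step 2: Sum of squared deviations from the mean: 5090
Step 3: Sample variance = 5090 / 14 = 363.5714
Step 4: Standard deviation = sqrt(363.5714) = 19.0675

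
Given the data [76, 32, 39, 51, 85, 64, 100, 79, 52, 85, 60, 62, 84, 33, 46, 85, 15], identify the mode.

85

Step 1: Count the frequency of each value:
  15: appears 1 time(s)
  32: appears 1 time(s)
  33: appears 1 time(s)
  39: appears 1 time(s)
  46: appears 1 time(s)
  51: appears 1 time(s)
  52: appears 1 time(s)
  60: appears 1 time(s)
  62: appears 1 time(s)
  64: appears 1 time(s)
  76: appears 1 time(s)
  79: appears 1 time(s)
  84: appears 1 time(s)
  85: appears 3 time(s)
  100: appears 1 time(s)
Step 2: The value 85 appears most frequently (3 times).
Step 3: Mode = 85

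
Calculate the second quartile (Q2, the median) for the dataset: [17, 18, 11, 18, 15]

17

Step 1: Sort the data: [11, 15, 17, 18, 18]
Step 2: n = 5
Step 3: Q2 is the median. Since n is odd, it is the middle value at position 3: 17
Step 4: Q2 = 17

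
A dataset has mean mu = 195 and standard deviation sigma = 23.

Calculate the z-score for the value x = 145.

-2.1739

Step 1: Recall the z-score formula: z = (x - mu) / sigma
Step 2: Substitute values: z = (145 - 195) / 23
Step 3: z = -50 / 23 = -2.1739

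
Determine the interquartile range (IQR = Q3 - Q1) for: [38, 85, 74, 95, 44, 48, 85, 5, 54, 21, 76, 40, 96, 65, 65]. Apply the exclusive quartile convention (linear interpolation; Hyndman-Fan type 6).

45

Step 1: Sort the data: [5, 21, 38, 40, 44, 48, 54, 65, 65, 74, 76, 85, 85, 95, 96]
Step 2: n = 15
Step 3: Using the exclusive quartile method:
  Q1 = 40
  Q2 (median) = 65
  Q3 = 85
  IQR = Q3 - Q1 = 85 - 40 = 45
Step 4: IQR = 45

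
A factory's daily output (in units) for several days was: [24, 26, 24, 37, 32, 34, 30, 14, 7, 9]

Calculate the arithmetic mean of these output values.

23.7

Step 1: Sum all values: 24 + 26 + 24 + 37 + 32 + 34 + 30 + 14 + 7 + 9 = 237
Step 2: Count the number of values: n = 10
Step 3: Mean = sum / n = 237 / 10 = 23.7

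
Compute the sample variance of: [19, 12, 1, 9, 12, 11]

33.8667

Step 1: Compute the mean: (19 + 12 + 1 + 9 + 12 + 11) / 6 = 10.6667
Step 2: Compute squared deviations from the mean:
  (19 - 10.6667)^2 = 69.4444
  (12 - 10.6667)^2 = 1.7778
  (1 - 10.6667)^2 = 93.4444
  (9 - 10.6667)^2 = 2.7778
  (12 - 10.6667)^2 = 1.7778
  (11 - 10.6667)^2 = 0.1111
Step 3: Sum of squared deviations = 169.3333
Step 4: Sample variance = 169.3333 / 5 = 33.8667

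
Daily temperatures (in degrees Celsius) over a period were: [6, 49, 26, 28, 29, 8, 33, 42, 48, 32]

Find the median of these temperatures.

30.5

Step 1: Sort the data in ascending order: [6, 8, 26, 28, 29, 32, 33, 42, 48, 49]
Step 2: The number of values is n = 10.
Step 3: Since n is even, the median is the average of positions 5 and 6:
  Median = (29 + 32) / 2 = 30.5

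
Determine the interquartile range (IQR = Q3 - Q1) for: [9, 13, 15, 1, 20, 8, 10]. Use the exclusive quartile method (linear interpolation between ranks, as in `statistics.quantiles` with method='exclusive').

7

Step 1: Sort the data: [1, 8, 9, 10, 13, 15, 20]
Step 2: n = 7
Step 3: Using the exclusive quartile method:
  Q1 = 8
  Q2 (median) = 10
  Q3 = 15
  IQR = Q3 - Q1 = 15 - 8 = 7
Step 4: IQR = 7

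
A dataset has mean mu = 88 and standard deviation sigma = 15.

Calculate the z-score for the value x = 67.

-1.4

Step 1: Recall the z-score formula: z = (x - mu) / sigma
Step 2: Substitute values: z = (67 - 88) / 15
Step 3: z = -21 / 15 = -1.4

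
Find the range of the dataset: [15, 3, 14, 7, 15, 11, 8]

12

Step 1: Identify the maximum value: max = 15
Step 2: Identify the minimum value: min = 3
Step 3: Range = max - min = 15 - 3 = 12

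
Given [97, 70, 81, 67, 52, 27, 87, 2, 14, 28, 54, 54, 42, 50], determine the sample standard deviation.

27.5909

Step 1: Compute the mean: 51.7857
Step 2: Sum of squared deviations from the mean: 9896.3571
Step 3: Sample variance = 9896.3571 / 13 = 761.2582
Step 4: Standard deviation = sqrt(761.2582) = 27.5909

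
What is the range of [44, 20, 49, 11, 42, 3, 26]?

46

Step 1: Identify the maximum value: max = 49
Step 2: Identify the minimum value: min = 3
Step 3: Range = max - min = 49 - 3 = 46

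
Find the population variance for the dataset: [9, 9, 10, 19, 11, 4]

19.8889

Step 1: Compute the mean: (9 + 9 + 10 + 19 + 11 + 4) / 6 = 10.3333
Step 2: Compute squared deviations from the mean:
  (9 - 10.3333)^2 = 1.7778
  (9 - 10.3333)^2 = 1.7778
  (10 - 10.3333)^2 = 0.1111
  (19 - 10.3333)^2 = 75.1111
  (11 - 10.3333)^2 = 0.4444
  (4 - 10.3333)^2 = 40.1111
Step 3: Sum of squared deviations = 119.3333
Step 4: Population variance = 119.3333 / 6 = 19.8889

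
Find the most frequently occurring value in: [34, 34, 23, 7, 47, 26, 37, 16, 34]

34

Step 1: Count the frequency of each value:
  7: appears 1 time(s)
  16: appears 1 time(s)
  23: appears 1 time(s)
  26: appears 1 time(s)
  34: appears 3 time(s)
  37: appears 1 time(s)
  47: appears 1 time(s)
Step 2: The value 34 appears most frequently (3 times).
Step 3: Mode = 34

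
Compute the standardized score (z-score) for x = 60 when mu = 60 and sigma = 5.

0

Step 1: Recall the z-score formula: z = (x - mu) / sigma
Step 2: Substitute values: z = (60 - 60) / 5
Step 3: z = 0 / 5 = 0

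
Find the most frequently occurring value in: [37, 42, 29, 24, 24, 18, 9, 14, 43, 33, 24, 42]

24

Step 1: Count the frequency of each value:
  9: appears 1 time(s)
  14: appears 1 time(s)
  18: appears 1 time(s)
  24: appears 3 time(s)
  29: appears 1 time(s)
  33: appears 1 time(s)
  37: appears 1 time(s)
  42: appears 2 time(s)
  43: appears 1 time(s)
Step 2: The value 24 appears most frequently (3 times).
Step 3: Mode = 24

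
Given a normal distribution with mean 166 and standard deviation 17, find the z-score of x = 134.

-1.8824

Step 1: Recall the z-score formula: z = (x - mu) / sigma
Step 2: Substitute values: z = (134 - 166) / 17
Step 3: z = -32 / 17 = -1.8824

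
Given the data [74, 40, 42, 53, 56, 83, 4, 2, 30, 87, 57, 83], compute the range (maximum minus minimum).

85

Step 1: Identify the maximum value: max = 87
Step 2: Identify the minimum value: min = 2
Step 3: Range = max - min = 87 - 2 = 85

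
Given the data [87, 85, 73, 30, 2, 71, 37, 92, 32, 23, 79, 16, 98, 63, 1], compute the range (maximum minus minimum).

97

Step 1: Identify the maximum value: max = 98
Step 2: Identify the minimum value: min = 1
Step 3: Range = max - min = 98 - 1 = 97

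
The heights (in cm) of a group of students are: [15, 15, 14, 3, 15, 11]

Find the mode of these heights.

15

Step 1: Count the frequency of each value:
  3: appears 1 time(s)
  11: appears 1 time(s)
  14: appears 1 time(s)
  15: appears 3 time(s)
Step 2: The value 15 appears most frequently (3 times).
Step 3: Mode = 15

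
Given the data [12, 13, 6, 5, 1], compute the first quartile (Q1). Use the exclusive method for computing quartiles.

3

Step 1: Sort the data: [1, 5, 6, 12, 13]
Step 2: n = 5
Step 3: Using the exclusive quartile method:
  Q1 = 3
  Q2 (median) = 6
  Q3 = 12.5
  IQR = Q3 - Q1 = 12.5 - 3 = 9.5
Step 4: Q1 = 3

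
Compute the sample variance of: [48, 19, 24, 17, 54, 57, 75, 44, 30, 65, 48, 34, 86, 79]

496.1099

Step 1: Compute the mean: (48 + 19 + 24 + 17 + 54 + 57 + 75 + 44 + 30 + 65 + 48 + 34 + 86 + 79) / 14 = 48.5714
Step 2: Compute squared deviations from the mean:
  (48 - 48.5714)^2 = 0.3265
  (19 - 48.5714)^2 = 874.4694
  (24 - 48.5714)^2 = 603.7551
  (17 - 48.5714)^2 = 996.7551
  (54 - 48.5714)^2 = 29.4694
  (57 - 48.5714)^2 = 71.0408
  (75 - 48.5714)^2 = 698.4694
  (44 - 48.5714)^2 = 20.898
  (30 - 48.5714)^2 = 344.898
  (65 - 48.5714)^2 = 269.898
  (48 - 48.5714)^2 = 0.3265
  (34 - 48.5714)^2 = 212.3265
  (86 - 48.5714)^2 = 1400.898
  (79 - 48.5714)^2 = 925.898
Step 3: Sum of squared deviations = 6449.4286
Step 4: Sample variance = 6449.4286 / 13 = 496.1099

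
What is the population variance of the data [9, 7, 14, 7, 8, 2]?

12.4722

Step 1: Compute the mean: (9 + 7 + 14 + 7 + 8 + 2) / 6 = 7.8333
Step 2: Compute squared deviations from the mean:
  (9 - 7.8333)^2 = 1.3611
  (7 - 7.8333)^2 = 0.6944
  (14 - 7.8333)^2 = 38.0278
  (7 - 7.8333)^2 = 0.6944
  (8 - 7.8333)^2 = 0.0278
  (2 - 7.8333)^2 = 34.0278
Step 3: Sum of squared deviations = 74.8333
Step 4: Population variance = 74.8333 / 6 = 12.4722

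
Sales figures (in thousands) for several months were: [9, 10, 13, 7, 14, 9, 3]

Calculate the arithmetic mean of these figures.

9.2857

Step 1: Sum all values: 9 + 10 + 13 + 7 + 14 + 9 + 3 = 65
Step 2: Count the number of values: n = 7
Step 3: Mean = sum / n = 65 / 7 = 9.2857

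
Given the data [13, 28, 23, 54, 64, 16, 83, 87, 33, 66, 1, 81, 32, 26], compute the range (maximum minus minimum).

86

Step 1: Identify the maximum value: max = 87
Step 2: Identify the minimum value: min = 1
Step 3: Range = max - min = 87 - 1 = 86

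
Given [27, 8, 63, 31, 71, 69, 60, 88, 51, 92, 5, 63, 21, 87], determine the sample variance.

865.033

Step 1: Compute the mean: (27 + 8 + 63 + 31 + 71 + 69 + 60 + 88 + 51 + 92 + 5 + 63 + 21 + 87) / 14 = 52.5714
Step 2: Compute squared deviations from the mean:
  (27 - 52.5714)^2 = 653.898
  (8 - 52.5714)^2 = 1986.6122
  (63 - 52.5714)^2 = 108.7551
  (31 - 52.5714)^2 = 465.3265
  (71 - 52.5714)^2 = 339.6122
  (69 - 52.5714)^2 = 269.898
  (60 - 52.5714)^2 = 55.1837
  (88 - 52.5714)^2 = 1255.1837
  (51 - 52.5714)^2 = 2.4694
  (92 - 52.5714)^2 = 1554.6122
  (5 - 52.5714)^2 = 2263.0408
  (63 - 52.5714)^2 = 108.7551
  (21 - 52.5714)^2 = 996.7551
  (87 - 52.5714)^2 = 1185.3265
Step 3: Sum of squared deviations = 11245.4286
Step 4: Sample variance = 11245.4286 / 13 = 865.033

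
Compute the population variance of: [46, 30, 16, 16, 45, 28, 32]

125.6735

Step 1: Compute the mean: (46 + 30 + 16 + 16 + 45 + 28 + 32) / 7 = 30.4286
Step 2: Compute squared deviations from the mean:
  (46 - 30.4286)^2 = 242.4694
  (30 - 30.4286)^2 = 0.1837
  (16 - 30.4286)^2 = 208.1837
  (16 - 30.4286)^2 = 208.1837
  (45 - 30.4286)^2 = 212.3265
  (28 - 30.4286)^2 = 5.898
  (32 - 30.4286)^2 = 2.4694
Step 3: Sum of squared deviations = 879.7143
Step 4: Population variance = 879.7143 / 7 = 125.6735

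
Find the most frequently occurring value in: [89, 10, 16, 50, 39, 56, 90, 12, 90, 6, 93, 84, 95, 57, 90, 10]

90

Step 1: Count the frequency of each value:
  6: appears 1 time(s)
  10: appears 2 time(s)
  12: appears 1 time(s)
  16: appears 1 time(s)
  39: appears 1 time(s)
  50: appears 1 time(s)
  56: appears 1 time(s)
  57: appears 1 time(s)
  84: appears 1 time(s)
  89: appears 1 time(s)
  90: appears 3 time(s)
  93: appears 1 time(s)
  95: appears 1 time(s)
Step 2: The value 90 appears most frequently (3 times).
Step 3: Mode = 90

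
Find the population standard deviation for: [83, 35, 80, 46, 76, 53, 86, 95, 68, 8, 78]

24.9336

Step 1: Compute the mean: 64.3636
Step 2: Sum of squared deviations from the mean: 6838.5455
Step 3: Population variance = 6838.5455 / 11 = 621.686
Step 4: Standard deviation = sqrt(621.686) = 24.9336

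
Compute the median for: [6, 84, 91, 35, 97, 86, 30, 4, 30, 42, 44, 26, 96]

42

Step 1: Sort the data in ascending order: [4, 6, 26, 30, 30, 35, 42, 44, 84, 86, 91, 96, 97]
Step 2: The number of values is n = 13.
Step 3: Since n is odd, the median is the middle value at position 7: 42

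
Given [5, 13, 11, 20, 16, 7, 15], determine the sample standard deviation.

5.2236

Step 1: Compute the mean: 12.4286
Step 2: Sum of squared deviations from the mean: 163.7143
Step 3: Sample variance = 163.7143 / 6 = 27.2857
Step 4: Standard deviation = sqrt(27.2857) = 5.2236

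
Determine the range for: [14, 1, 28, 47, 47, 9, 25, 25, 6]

46

Step 1: Identify the maximum value: max = 47
Step 2: Identify the minimum value: min = 1
Step 3: Range = max - min = 47 - 1 = 46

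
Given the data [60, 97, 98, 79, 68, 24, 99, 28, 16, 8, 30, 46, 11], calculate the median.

46

Step 1: Sort the data in ascending order: [8, 11, 16, 24, 28, 30, 46, 60, 68, 79, 97, 98, 99]
Step 2: The number of values is n = 13.
Step 3: Since n is odd, the median is the middle value at position 7: 46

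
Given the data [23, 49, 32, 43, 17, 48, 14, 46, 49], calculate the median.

43

Step 1: Sort the data in ascending order: [14, 17, 23, 32, 43, 46, 48, 49, 49]
Step 2: The number of values is n = 9.
Step 3: Since n is odd, the median is the middle value at position 5: 43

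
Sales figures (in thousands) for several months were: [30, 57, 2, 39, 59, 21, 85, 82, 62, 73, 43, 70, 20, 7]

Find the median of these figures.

50

Step 1: Sort the data in ascending order: [2, 7, 20, 21, 30, 39, 43, 57, 59, 62, 70, 73, 82, 85]
Step 2: The number of values is n = 14.
Step 3: Since n is even, the median is the average of positions 7 and 8:
  Median = (43 + 57) / 2 = 50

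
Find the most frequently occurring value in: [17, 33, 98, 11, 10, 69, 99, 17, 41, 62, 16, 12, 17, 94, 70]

17

Step 1: Count the frequency of each value:
  10: appears 1 time(s)
  11: appears 1 time(s)
  12: appears 1 time(s)
  16: appears 1 time(s)
  17: appears 3 time(s)
  33: appears 1 time(s)
  41: appears 1 time(s)
  62: appears 1 time(s)
  69: appears 1 time(s)
  70: appears 1 time(s)
  94: appears 1 time(s)
  98: appears 1 time(s)
  99: appears 1 time(s)
Step 2: The value 17 appears most frequently (3 times).
Step 3: Mode = 17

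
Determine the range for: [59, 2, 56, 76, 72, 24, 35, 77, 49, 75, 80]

78

Step 1: Identify the maximum value: max = 80
Step 2: Identify the minimum value: min = 2
Step 3: Range = max - min = 80 - 2 = 78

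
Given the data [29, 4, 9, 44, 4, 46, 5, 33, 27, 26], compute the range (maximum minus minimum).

42

Step 1: Identify the maximum value: max = 46
Step 2: Identify the minimum value: min = 4
Step 3: Range = max - min = 46 - 4 = 42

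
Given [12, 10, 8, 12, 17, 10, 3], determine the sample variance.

18.2381

Step 1: Compute the mean: (12 + 10 + 8 + 12 + 17 + 10 + 3) / 7 = 10.2857
Step 2: Compute squared deviations from the mean:
  (12 - 10.2857)^2 = 2.9388
  (10 - 10.2857)^2 = 0.0816
  (8 - 10.2857)^2 = 5.2245
  (12 - 10.2857)^2 = 2.9388
  (17 - 10.2857)^2 = 45.0816
  (10 - 10.2857)^2 = 0.0816
  (3 - 10.2857)^2 = 53.0816
Step 3: Sum of squared deviations = 109.4286
Step 4: Sample variance = 109.4286 / 6 = 18.2381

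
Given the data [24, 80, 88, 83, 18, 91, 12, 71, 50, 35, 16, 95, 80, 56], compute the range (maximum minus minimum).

83

Step 1: Identify the maximum value: max = 95
Step 2: Identify the minimum value: min = 12
Step 3: Range = max - min = 95 - 12 = 83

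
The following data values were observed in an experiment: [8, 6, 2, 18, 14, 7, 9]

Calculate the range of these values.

16

Step 1: Identify the maximum value: max = 18
Step 2: Identify the minimum value: min = 2
Step 3: Range = max - min = 18 - 2 = 16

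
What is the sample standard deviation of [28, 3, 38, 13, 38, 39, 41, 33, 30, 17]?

12.8668

Step 1: Compute the mean: 28
Step 2: Sum of squared deviations from the mean: 1490
Step 3: Sample variance = 1490 / 9 = 165.5556
Step 4: Standard deviation = sqrt(165.5556) = 12.8668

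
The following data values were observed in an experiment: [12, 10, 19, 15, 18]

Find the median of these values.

15

Step 1: Sort the data in ascending order: [10, 12, 15, 18, 19]
Step 2: The number of values is n = 5.
Step 3: Since n is odd, the median is the middle value at position 3: 15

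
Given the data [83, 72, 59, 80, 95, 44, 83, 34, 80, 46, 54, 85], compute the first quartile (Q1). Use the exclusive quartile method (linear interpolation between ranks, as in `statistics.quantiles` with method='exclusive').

48

Step 1: Sort the data: [34, 44, 46, 54, 59, 72, 80, 80, 83, 83, 85, 95]
Step 2: n = 12
Step 3: Using the exclusive quartile method:
  Q1 = 48
  Q2 (median) = 76
  Q3 = 83
  IQR = Q3 - Q1 = 83 - 48 = 35
Step 4: Q1 = 48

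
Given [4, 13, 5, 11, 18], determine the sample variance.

33.7

Step 1: Compute the mean: (4 + 13 + 5 + 11 + 18) / 5 = 10.2
Step 2: Compute squared deviations from the mean:
  (4 - 10.2)^2 = 38.44
  (13 - 10.2)^2 = 7.84
  (5 - 10.2)^2 = 27.04
  (11 - 10.2)^2 = 0.64
  (18 - 10.2)^2 = 60.84
Step 3: Sum of squared deviations = 134.8
Step 4: Sample variance = 134.8 / 4 = 33.7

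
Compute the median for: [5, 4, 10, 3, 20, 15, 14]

10

Step 1: Sort the data in ascending order: [3, 4, 5, 10, 14, 15, 20]
Step 2: The number of values is n = 7.
Step 3: Since n is odd, the median is the middle value at position 4: 10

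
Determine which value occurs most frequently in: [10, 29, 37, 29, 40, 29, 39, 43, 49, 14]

29

Step 1: Count the frequency of each value:
  10: appears 1 time(s)
  14: appears 1 time(s)
  29: appears 3 time(s)
  37: appears 1 time(s)
  39: appears 1 time(s)
  40: appears 1 time(s)
  43: appears 1 time(s)
  49: appears 1 time(s)
Step 2: The value 29 appears most frequently (3 times).
Step 3: Mode = 29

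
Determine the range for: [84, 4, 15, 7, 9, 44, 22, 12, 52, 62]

80

Step 1: Identify the maximum value: max = 84
Step 2: Identify the minimum value: min = 4
Step 3: Range = max - min = 84 - 4 = 80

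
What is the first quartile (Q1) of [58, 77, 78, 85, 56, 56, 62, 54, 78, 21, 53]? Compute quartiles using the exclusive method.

54

Step 1: Sort the data: [21, 53, 54, 56, 56, 58, 62, 77, 78, 78, 85]
Step 2: n = 11
Step 3: Using the exclusive quartile method:
  Q1 = 54
  Q2 (median) = 58
  Q3 = 78
  IQR = Q3 - Q1 = 78 - 54 = 24
Step 4: Q1 = 54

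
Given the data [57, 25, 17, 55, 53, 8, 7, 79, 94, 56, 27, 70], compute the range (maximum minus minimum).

87

Step 1: Identify the maximum value: max = 94
Step 2: Identify the minimum value: min = 7
Step 3: Range = max - min = 94 - 7 = 87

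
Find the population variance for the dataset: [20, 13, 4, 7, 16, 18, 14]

28.6939

Step 1: Compute the mean: (20 + 13 + 4 + 7 + 16 + 18 + 14) / 7 = 13.1429
Step 2: Compute squared deviations from the mean:
  (20 - 13.1429)^2 = 47.0204
  (13 - 13.1429)^2 = 0.0204
  (4 - 13.1429)^2 = 83.5918
  (7 - 13.1429)^2 = 37.7347
  (16 - 13.1429)^2 = 8.1633
  (18 - 13.1429)^2 = 23.5918
  (14 - 13.1429)^2 = 0.7347
Step 3: Sum of squared deviations = 200.8571
Step 4: Population variance = 200.8571 / 7 = 28.6939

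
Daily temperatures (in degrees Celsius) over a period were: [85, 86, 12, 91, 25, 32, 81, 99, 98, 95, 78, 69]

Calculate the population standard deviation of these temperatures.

29.1275

Step 1: Compute the mean: 70.9167
Step 2: Sum of squared deviations from the mean: 10180.9167
Step 3: Population variance = 10180.9167 / 12 = 848.4097
Step 4: Standard deviation = sqrt(848.4097) = 29.1275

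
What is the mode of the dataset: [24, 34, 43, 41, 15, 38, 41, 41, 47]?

41

Step 1: Count the frequency of each value:
  15: appears 1 time(s)
  24: appears 1 time(s)
  34: appears 1 time(s)
  38: appears 1 time(s)
  41: appears 3 time(s)
  43: appears 1 time(s)
  47: appears 1 time(s)
Step 2: The value 41 appears most frequently (3 times).
Step 3: Mode = 41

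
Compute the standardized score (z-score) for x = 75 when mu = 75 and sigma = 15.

0

Step 1: Recall the z-score formula: z = (x - mu) / sigma
Step 2: Substitute values: z = (75 - 75) / 15
Step 3: z = 0 / 15 = 0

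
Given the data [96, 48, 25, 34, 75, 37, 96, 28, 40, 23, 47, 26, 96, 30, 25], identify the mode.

96

Step 1: Count the frequency of each value:
  23: appears 1 time(s)
  25: appears 2 time(s)
  26: appears 1 time(s)
  28: appears 1 time(s)
  30: appears 1 time(s)
  34: appears 1 time(s)
  37: appears 1 time(s)
  40: appears 1 time(s)
  47: appears 1 time(s)
  48: appears 1 time(s)
  75: appears 1 time(s)
  96: appears 3 time(s)
Step 2: The value 96 appears most frequently (3 times).
Step 3: Mode = 96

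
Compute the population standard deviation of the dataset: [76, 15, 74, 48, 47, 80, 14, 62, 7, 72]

26.7591

Step 1: Compute the mean: 49.5
Step 2: Sum of squared deviations from the mean: 7160.5
Step 3: Population variance = 7160.5 / 10 = 716.05
Step 4: Standard deviation = sqrt(716.05) = 26.7591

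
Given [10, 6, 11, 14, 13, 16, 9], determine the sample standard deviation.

3.3523

Step 1: Compute the mean: 11.2857
Step 2: Sum of squared deviations from the mean: 67.4286
Step 3: Sample variance = 67.4286 / 6 = 11.2381
Step 4: Standard deviation = sqrt(11.2381) = 3.3523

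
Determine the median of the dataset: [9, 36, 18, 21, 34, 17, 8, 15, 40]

18

Step 1: Sort the data in ascending order: [8, 9, 15, 17, 18, 21, 34, 36, 40]
Step 2: The number of values is n = 9.
Step 3: Since n is odd, the median is the middle value at position 5: 18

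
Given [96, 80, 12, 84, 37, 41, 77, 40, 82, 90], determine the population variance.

738.69

Step 1: Compute the mean: (96 + 80 + 12 + 84 + 37 + 41 + 77 + 40 + 82 + 90) / 10 = 63.9
Step 2: Compute squared deviations from the mean:
  (96 - 63.9)^2 = 1030.41
  (80 - 63.9)^2 = 259.21
  (12 - 63.9)^2 = 2693.61
  (84 - 63.9)^2 = 404.01
  (37 - 63.9)^2 = 723.61
  (41 - 63.9)^2 = 524.41
  (77 - 63.9)^2 = 171.61
  (40 - 63.9)^2 = 571.21
  (82 - 63.9)^2 = 327.61
  (90 - 63.9)^2 = 681.21
Step 3: Sum of squared deviations = 7386.9
Step 4: Population variance = 7386.9 / 10 = 738.69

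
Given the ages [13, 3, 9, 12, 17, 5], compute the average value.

9.8333

Step 1: Sum all values: 13 + 3 + 9 + 12 + 17 + 5 = 59
Step 2: Count the number of values: n = 6
Step 3: Mean = sum / n = 59 / 6 = 9.8333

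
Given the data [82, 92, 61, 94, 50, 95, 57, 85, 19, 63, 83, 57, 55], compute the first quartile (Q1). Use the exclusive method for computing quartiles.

56

Step 1: Sort the data: [19, 50, 55, 57, 57, 61, 63, 82, 83, 85, 92, 94, 95]
Step 2: n = 13
Step 3: Using the exclusive quartile method:
  Q1 = 56
  Q2 (median) = 63
  Q3 = 88.5
  IQR = Q3 - Q1 = 88.5 - 56 = 32.5
Step 4: Q1 = 56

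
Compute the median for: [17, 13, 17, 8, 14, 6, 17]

14

Step 1: Sort the data in ascending order: [6, 8, 13, 14, 17, 17, 17]
Step 2: The number of values is n = 7.
Step 3: Since n is odd, the median is the middle value at position 4: 14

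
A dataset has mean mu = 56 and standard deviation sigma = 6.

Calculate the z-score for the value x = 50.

-1

Step 1: Recall the z-score formula: z = (x - mu) / sigma
Step 2: Substitute values: z = (50 - 56) / 6
Step 3: z = -6 / 6 = -1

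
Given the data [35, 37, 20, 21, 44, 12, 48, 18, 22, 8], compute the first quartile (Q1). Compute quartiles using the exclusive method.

16.5

Step 1: Sort the data: [8, 12, 18, 20, 21, 22, 35, 37, 44, 48]
Step 2: n = 10
Step 3: Using the exclusive quartile method:
  Q1 = 16.5
  Q2 (median) = 21.5
  Q3 = 38.75
  IQR = Q3 - Q1 = 38.75 - 16.5 = 22.25
Step 4: Q1 = 16.5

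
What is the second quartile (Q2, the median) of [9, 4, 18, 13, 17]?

13

Step 1: Sort the data: [4, 9, 13, 17, 18]
Step 2: n = 5
Step 3: Q2 is the median. Since n is odd, it is the middle value at position 3: 13
Step 4: Q2 = 13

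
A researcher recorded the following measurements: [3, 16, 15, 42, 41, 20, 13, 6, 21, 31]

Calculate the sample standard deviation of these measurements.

13.3982

Step 1: Compute the mean: 20.8
Step 2: Sum of squared deviations from the mean: 1615.6
Step 3: Sample variance = 1615.6 / 9 = 179.5111
Step 4: Standard deviation = sqrt(179.5111) = 13.3982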